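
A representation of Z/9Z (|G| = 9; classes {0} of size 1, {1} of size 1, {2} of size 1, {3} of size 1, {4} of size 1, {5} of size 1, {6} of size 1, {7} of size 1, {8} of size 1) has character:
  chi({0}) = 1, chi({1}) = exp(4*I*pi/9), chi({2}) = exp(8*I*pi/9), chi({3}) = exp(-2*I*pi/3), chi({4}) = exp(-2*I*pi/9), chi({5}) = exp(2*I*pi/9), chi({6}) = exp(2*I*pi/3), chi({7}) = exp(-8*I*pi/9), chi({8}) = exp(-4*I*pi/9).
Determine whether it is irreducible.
Irreducible: <chi, chi> = 1.

Reasoning: <chi, chi> = (1/|G|) sum_C |C| * |chi(C)|^2 = (1/9)[1*|1|^2 + 1*|exp(4*I*pi/9)|^2 + 1*|exp(8*I*pi/9)|^2 + 1*|exp(-2*I*pi/3)|^2 + 1*|exp(-2*I*pi/9)|^2 + 1*|exp(2*I*pi/9)|^2 + 1*|exp(2*I*pi/3)|^2 + 1*|exp(-8*I*pi/9)|^2 + 1*|exp(-4*I*pi/9)|^2]
  = (1/9)[(1) + (1) + (1) + (1) + (1) + (1) + (1) + (1) + (1)] = 9/9 = 1.
(Exp terms are combined using exp(i*s)*conj(exp(i*t)) = exp(i*(s-t)), and sums of them are collapsed using the identity that for every m > 1 the m distinct m-th roots of unity sum to 0, e.g. 1 + exp(2*I*pi/3) + exp(-2*I*pi/3) = 0.)
A character is irreducible iff <chi, chi> = 1, so this representation is irreducible.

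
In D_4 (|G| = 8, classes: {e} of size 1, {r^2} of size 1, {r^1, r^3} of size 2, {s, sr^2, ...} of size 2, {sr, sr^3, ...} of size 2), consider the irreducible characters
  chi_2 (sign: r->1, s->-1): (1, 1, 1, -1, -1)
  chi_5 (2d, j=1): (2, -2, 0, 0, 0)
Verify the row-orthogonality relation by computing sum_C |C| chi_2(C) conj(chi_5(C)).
Sum = 0; so <chi_2, chi_5> = 0 (distinct irreducibles are orthogonal).

Justification: Compute term by term over conjugacy classes (|C| * chi_2(C) * conj(chi_5(C))):
  1*(1)*conj(2) + 1*(1)*conj(-2) + 2*(1)*conj(0) + 2*(-1)*conj(0) + 2*(-1)*conj(0)
  = (2) + (-2) + (0) + (0) + (0)
  = 0.
Dividing by |G| = 8 gives 0/8 = 0, matching the row-orthogonality relation <chi_2, chi_5> = [chi_2 = chi_5].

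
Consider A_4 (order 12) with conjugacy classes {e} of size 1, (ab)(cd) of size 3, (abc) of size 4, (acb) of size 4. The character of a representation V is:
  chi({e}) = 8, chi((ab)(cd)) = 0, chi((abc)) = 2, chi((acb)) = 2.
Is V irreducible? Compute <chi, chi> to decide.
Not irreducible (reducible): <chi, chi> = 8 > 1.

Solution. <chi, chi> = (1/|G|) sum_C |C| * |chi(C)|^2 = (1/12)[1*|8|^2 + 3*|0|^2 + 4*|2|^2 + 4*|2|^2]
  = (1/12)[(64) + (0) + (16) + (16)] = 96/12 = 8.
(Exp terms are combined using exp(i*s)*conj(exp(i*t)) = exp(i*(s-t)), and sums of them are collapsed using the identity that for every m > 1 the m distinct m-th roots of unity sum to 0, e.g. 1 + exp(2*I*pi/3) + exp(-2*I*pi/3) = 0.)
A character is irreducible iff <chi, chi> = 1, so this representation is reducible.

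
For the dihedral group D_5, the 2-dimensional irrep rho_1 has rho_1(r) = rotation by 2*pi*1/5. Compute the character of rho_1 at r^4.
chi_{rho_1}(r^4) = 2*cos(2*pi*1*4/5) = -1/2 + sqrt(5)/2

Justification: rho_1(r^4) is rotation by angle 2*pi*1*4/5, whose trace is 2*cos(2*pi*1*4/5) = -1/2 + sqrt(5)/2.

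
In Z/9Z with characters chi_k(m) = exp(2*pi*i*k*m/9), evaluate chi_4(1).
chi_4(1) = zeta_9^4 = exp(8*I*pi/9)

Justification: chi_4(1) = zeta_9^(4*1) = zeta_9^4. Since zeta_9^9 = 1, this equals zeta_9^4 = exp(2*pi*i*4/9) = exp(8*I*pi/9).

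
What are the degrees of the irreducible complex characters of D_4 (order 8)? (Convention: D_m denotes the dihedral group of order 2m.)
Dimensions: 1, 1, 1, 1, 2

Argument: There are 5 irreducibles (= number of conjugacy classes). Their dimensions d_i satisfy sum d_i^2 = |G| = 8: 1 + 1 + 1 + 1 + 4 = 8.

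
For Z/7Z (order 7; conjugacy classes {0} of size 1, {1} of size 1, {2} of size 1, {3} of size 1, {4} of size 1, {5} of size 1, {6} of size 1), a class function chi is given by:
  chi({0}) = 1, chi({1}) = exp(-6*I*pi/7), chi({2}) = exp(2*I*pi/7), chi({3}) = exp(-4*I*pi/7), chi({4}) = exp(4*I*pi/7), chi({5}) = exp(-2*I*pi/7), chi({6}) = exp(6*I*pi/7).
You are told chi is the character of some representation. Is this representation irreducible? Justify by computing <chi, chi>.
Irreducible: <chi, chi> = 1.

Details: <chi, chi> = (1/|G|) sum_C |C| * |chi(C)|^2 = (1/7)[1*|1|^2 + 1*|exp(-6*I*pi/7)|^2 + 1*|exp(2*I*pi/7)|^2 + 1*|exp(-4*I*pi/7)|^2 + 1*|exp(4*I*pi/7)|^2 + 1*|exp(-2*I*pi/7)|^2 + 1*|exp(6*I*pi/7)|^2]
  = (1/7)[(1) + (1) + (1) + (1) + (1) + (1) + (1)] = 7/7 = 1.
(Exp terms are combined using exp(i*s)*conj(exp(i*t)) = exp(i*(s-t)), and sums of them are collapsed using the identity that for every m > 1 the m distinct m-th roots of unity sum to 0, e.g. 1 + exp(2*I*pi/3) + exp(-2*I*pi/3) = 0.)
A character is irreducible iff <chi, chi> = 1, so this representation is irreducible.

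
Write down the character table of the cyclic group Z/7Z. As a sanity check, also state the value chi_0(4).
Character table of Z/7Z (irreps indexed chi_0,...,chi_6 with chi_k(m) = zeta_7^(k*m), zeta_7 = exp(2*pi*i/7)):
  irrep \ class  {0} (size 1)  {1} (size 1)    {2} (size 1)    {3} (size 1)    {4} (size 1)    {5} (size 1)    {6} (size 1)  
  chi_0          1             1               1               1               1               1               1             
  chi_1          1             exp(2*I*pi/7)   exp(4*I*pi/7)   exp(6*I*pi/7)   exp(-6*I*pi/7)  exp(-4*I*pi/7)  exp(-2*I*pi/7)
  chi_2          1             exp(4*I*pi/7)   exp(-6*I*pi/7)  exp(-2*I*pi/7)  exp(2*I*pi/7)   exp(6*I*pi/7)   exp(-4*I*pi/7)
  chi_3          1             exp(6*I*pi/7)   exp(-2*I*pi/7)  exp(4*I*pi/7)   exp(-4*I*pi/7)  exp(2*I*pi/7)   exp(-6*I*pi/7)
  chi_4          1             exp(-6*I*pi/7)  exp(2*I*pi/7)   exp(-4*I*pi/7)  exp(4*I*pi/7)   exp(-2*I*pi/7)  exp(6*I*pi/7) 
  chi_5          1             exp(-4*I*pi/7)  exp(6*I*pi/7)   exp(2*I*pi/7)   exp(-2*I*pi/7)  exp(-6*I*pi/7)  exp(4*I*pi/7) 
  chi_6          1             exp(-2*I*pi/7)  exp(-4*I*pi/7)  exp(-6*I*pi/7)  exp(6*I*pi/7)   exp(4*I*pi/7)   exp(2*I*pi/7) 

Spot check: chi_0(4) = zeta_7^(0*4) = zeta_7^0 = 1.

Explanation: Z/7Z is abelian, so all 7 irreducible complex representations are 1-dimensional. They are given by chi_k(m) = zeta_7^(k*m) for k = 0,...,6. Row orthogonality: sum_m chi_k(m) conj(chi_l(m)) = 7 * [k = l].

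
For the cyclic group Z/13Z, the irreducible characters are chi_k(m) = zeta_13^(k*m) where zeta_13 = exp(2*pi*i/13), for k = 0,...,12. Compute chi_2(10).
chi_2(10) = zeta_13^20 = exp(-12*I*pi/13)

Argument: chi_2(10) = zeta_13^(2*10) = zeta_13^20. Since zeta_13^13 = 1, this equals zeta_13^7 = exp(2*pi*i*7/13) = exp(-12*I*pi/13).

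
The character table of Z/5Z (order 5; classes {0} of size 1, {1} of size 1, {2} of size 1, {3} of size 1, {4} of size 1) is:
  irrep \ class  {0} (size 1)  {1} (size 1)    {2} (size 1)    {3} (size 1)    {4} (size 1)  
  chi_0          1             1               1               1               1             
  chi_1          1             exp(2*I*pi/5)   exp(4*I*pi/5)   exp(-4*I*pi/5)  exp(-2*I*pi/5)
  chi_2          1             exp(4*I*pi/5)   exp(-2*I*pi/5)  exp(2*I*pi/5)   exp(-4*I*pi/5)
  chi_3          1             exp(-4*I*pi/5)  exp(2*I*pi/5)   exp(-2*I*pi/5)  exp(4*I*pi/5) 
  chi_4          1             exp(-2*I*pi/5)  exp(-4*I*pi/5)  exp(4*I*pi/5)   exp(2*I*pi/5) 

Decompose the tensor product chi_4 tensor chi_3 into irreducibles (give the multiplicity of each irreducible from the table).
chi_4 tensor chi_3 = chi_2 (all other irreducibles have multiplicity 0).

Details: The character of a tensor product is the pointwise product (chi_4 * chi_3)(C) = chi_4(C) * chi_3(C):
  {0}: (1)*(1), {1}: (exp(-2*I*pi/5))*(exp(-4*I*pi/5)), {2}: (exp(-4*I*pi/5))*(exp(2*I*pi/5)), {3}: (exp(4*I*pi/5))*(exp(-2*I*pi/5)), {4}: (exp(2*I*pi/5))*(exp(4*I*pi/5))
so (chi_4 * chi_3) takes values
  {0} -> 1, {1} -> exp(4*I*pi/5), {2} -> exp(-2*I*pi/5), {3} -> exp(2*I*pi/5), {4} -> exp(-4*I*pi/5).
Now take the inner product of this character with each irreducible chi from the table, <chi_4*chi_3, chi> = (1/5) sum_C |C| (chi_4*chi_3)(C) conj(chi(C)):
  <chi_4*chi_3, chi_0> = (1/5)[1*(1)*conj(1) + 1*(exp(4*I*pi/5))*conj(1) + 1*(exp(-2*I*pi/5))*conj(1) + 1*(exp(2*I*pi/5))*conj(1) + 1*(exp(-4*I*pi/5))*conj(1)]
      = (1/5)[(1) + (exp(4*I*pi/5)) + (exp(-2*I*pi/5)) + (exp(2*I*pi/5)) + (exp(-4*I*pi/5))] = 0/5 = 0
  <chi_4*chi_3, chi_1> = (1/5)[1*(1)*conj(1) + 1*(exp(4*I*pi/5))*conj(exp(2*I*pi/5)) + 1*(exp(-2*I*pi/5))*conj(exp(4*I*pi/5)) + 1*(exp(2*I*pi/5))*conj(exp(-4*I*pi/5)) + 1*(exp(-4*I*pi/5))*conj(exp(-2*I*pi/5))]
      = (1/5)[(1) + (exp(2*I*pi/5)) + (exp(4*I*pi/5)) + (exp(-4*I*pi/5)) + (exp(-2*I*pi/5))] = 0/5 = 0
  <chi_4*chi_3, chi_2> = (1/5)[1*(1)*conj(1) + 1*(exp(4*I*pi/5))*conj(exp(4*I*pi/5)) + 1*(exp(-2*I*pi/5))*conj(exp(-2*I*pi/5)) + 1*(exp(2*I*pi/5))*conj(exp(2*I*pi/5)) + 1*(exp(-4*I*pi/5))*conj(exp(-4*I*pi/5))]
      = (1/5)[(1) + (1) + (1) + (1) + (1)] = 5/5 = 1
  <chi_4*chi_3, chi_3> = (1/5)[1*(1)*conj(1) + 1*(exp(4*I*pi/5))*conj(exp(-4*I*pi/5)) + 1*(exp(-2*I*pi/5))*conj(exp(2*I*pi/5)) + 1*(exp(2*I*pi/5))*conj(exp(-2*I*pi/5)) + 1*(exp(-4*I*pi/5))*conj(exp(4*I*pi/5))]
      = (1/5)[(1) + (exp(-2*I*pi/5)) + (exp(-4*I*pi/5)) + (exp(4*I*pi/5)) + (exp(2*I*pi/5))] = 0/5 = 0
  <chi_4*chi_3, chi_4> = (1/5)[1*(1)*conj(1) + 1*(exp(4*I*pi/5))*conj(exp(-2*I*pi/5)) + 1*(exp(-2*I*pi/5))*conj(exp(-4*I*pi/5)) + 1*(exp(2*I*pi/5))*conj(exp(4*I*pi/5)) + 1*(exp(-4*I*pi/5))*conj(exp(2*I*pi/5))]
      = (1/5)[(1) + (exp(-4*I*pi/5)) + (exp(2*I*pi/5)) + (exp(-2*I*pi/5)) + (exp(4*I*pi/5))] = 0/5 = 0
(Exp terms are combined using exp(i*s)*conj(exp(i*t)) = exp(i*(s-t)), and sums of them are collapsed using the identity that for every m > 1 the m distinct m-th roots of unity sum to 0, e.g. 1 + exp(2*I*pi/3) + exp(-2*I*pi/3) = 0.)
Hence the multiplicities are chi_2: 1. Dimension check: dim(chi_4)*dim(chi_3) = 1*1 = 1 and sum (mult * dim) = 1*1 = 1.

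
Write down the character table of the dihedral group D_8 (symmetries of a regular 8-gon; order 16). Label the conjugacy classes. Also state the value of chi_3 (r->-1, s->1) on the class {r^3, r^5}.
Conjugacy classes: {e} of size 1, {r^4} of size 1, {r^1, r^7} of size 2, {r^2, r^6} of size 2, {r^3, r^5} of size 2, {s, sr^2, ...} of size 4, {sr, sr^3, ...} of size 4.
Character table:
  irrep \ class              {e} (size 1)  {r^4} (size 1)  {r^1, r^7} (size 2)  {r^2, r^6} (size 2)  {r^3, r^5} (size 2)  {s, sr^2, ...} (size 4)  {sr, sr^3, ...} (size 4)
  chi_1 (triv)               1             1               1                    1                    1                    1                        1                       
  chi_2 (sign: r->1, s->-1)  1             1               1                    1                    1                    -1                       -1                      
  chi_3 (r->-1, s->1)        1             1               -1                   1                    -1                   1                        -1                      
  chi_4 (r->-1, s->-1)       1             1               -1                   1                    -1                   -1                       1                       
  chi_5 (2d, j=1)            2             -2              sqrt(2)              0                    -sqrt(2)             0                        0                       
  chi_6 (2d, j=2)            2             2               0                    -2                   0                    0                        0                       
  chi_7 (2d, j=3)            2             -2              -sqrt(2)             0                    sqrt(2)              0                        0                       

Spot check: chi_3 (r->-1, s->1) on {r^3, r^5} = -1.

Reasoning: D_8 has order 2*8 = 16 with 7 conjugacy classes, hence 7 irreducibles. Sum of squared dims 1 + 1 + 1 + 1 + 4 + 4 + 4 = 16 = |G|. Linear characters come from the abelianisation; the 2-dimensional irreps have character r^k -> 2*cos(2*pi*j*k/8), reflections -> 0.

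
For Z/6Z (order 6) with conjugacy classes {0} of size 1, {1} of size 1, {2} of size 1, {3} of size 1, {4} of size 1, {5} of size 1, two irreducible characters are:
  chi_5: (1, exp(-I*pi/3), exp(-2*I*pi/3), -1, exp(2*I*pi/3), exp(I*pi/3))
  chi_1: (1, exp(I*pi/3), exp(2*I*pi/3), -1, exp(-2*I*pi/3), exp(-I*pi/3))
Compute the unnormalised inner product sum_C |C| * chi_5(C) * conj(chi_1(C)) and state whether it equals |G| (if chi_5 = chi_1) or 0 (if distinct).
Sum = 0; so <chi_5, chi_1> = 0 (distinct irreducibles are orthogonal).

Working: Compute term by term over conjugacy classes (|C| * chi_5(C) * conj(chi_1(C))):
  1*(1)*conj(1) + 1*(exp(-I*pi/3))*conj(exp(I*pi/3)) + 1*(exp(-2*I*pi/3))*conj(exp(2*I*pi/3)) + 1*(-1)*conj(-1) + 1*(exp(2*I*pi/3))*conj(exp(-2*I*pi/3)) + 1*(exp(I*pi/3))*conj(exp(-I*pi/3))
  = (1) + (exp(-2*I*pi/3)) + (exp(2*I*pi/3)) + (1) + (exp(-2*I*pi/3)) + (exp(2*I*pi/3))
  = 0.
(Exp terms are combined using exp(i*s)*conj(exp(i*t)) = exp(i*(s-t)), and sums of them are collapsed using the identity that for every m > 1 the m distinct m-th roots of unity sum to 0, e.g. 1 + exp(2*I*pi/3) + exp(-2*I*pi/3) = 0.)
Dividing by |G| = 6 gives 0/6 = 0, matching the row-orthogonality relation <chi_5, chi_1> = [chi_5 = chi_1].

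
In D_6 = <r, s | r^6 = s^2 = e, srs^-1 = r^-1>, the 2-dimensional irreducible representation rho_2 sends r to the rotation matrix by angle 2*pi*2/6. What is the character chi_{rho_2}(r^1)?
chi_{rho_2}(r^1) = 2*cos(2*pi*2*1/6) = -1

Solution. rho_2(r^1) is rotation by angle 2*pi*2*1/6, whose trace is 2*cos(2*pi*2*1/6) = -1.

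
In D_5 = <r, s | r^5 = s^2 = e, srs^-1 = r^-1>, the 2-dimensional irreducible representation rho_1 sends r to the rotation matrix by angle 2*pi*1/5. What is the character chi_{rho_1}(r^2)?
chi_{rho_1}(r^2) = 2*cos(2*pi*1*2/5) = -sqrt(5)/2 - 1/2

Reasoning: rho_1(r^2) is rotation by angle 2*pi*1*2/5, whose trace is 2*cos(2*pi*1*2/5) = -sqrt(5)/2 - 1/2.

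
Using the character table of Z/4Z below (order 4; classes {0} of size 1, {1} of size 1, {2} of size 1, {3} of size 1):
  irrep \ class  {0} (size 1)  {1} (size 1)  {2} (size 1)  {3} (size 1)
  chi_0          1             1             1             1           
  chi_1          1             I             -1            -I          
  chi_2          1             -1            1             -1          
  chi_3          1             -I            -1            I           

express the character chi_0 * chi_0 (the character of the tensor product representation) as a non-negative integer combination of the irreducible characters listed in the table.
chi_0 tensor chi_0 = chi_0 (all other irreducibles have multiplicity 0).

Derivation: The character of a tensor product is the pointwise product (chi_0 * chi_0)(C) = chi_0(C) * chi_0(C):
  {0}: (1)*(1), {1}: (1)*(1), {2}: (1)*(1), {3}: (1)*(1)
so (chi_0 * chi_0) takes values
  {0} -> 1, {1} -> 1, {2} -> 1, {3} -> 1.
Now take the inner product of this character with each irreducible chi from the table, <chi_0*chi_0, chi> = (1/4) sum_C |C| (chi_0*chi_0)(C) conj(chi(C)):
  <chi_0*chi_0, chi_0> = (1/4)[1*(1)*conj(1) + 1*(1)*conj(1) + 1*(1)*conj(1) + 1*(1)*conj(1)]
      = (1/4)[(1) + (1) + (1) + (1)] = 4/4 = 1
  <chi_0*chi_0, chi_1> = (1/4)[1*(1)*conj(1) + 1*(1)*conj(I) + 1*(1)*conj(-1) + 1*(1)*conj(-I)]
      = (1/4)[(1) + (-I) + (-1) + (I)] = 0/4 = 0
  <chi_0*chi_0, chi_2> = (1/4)[1*(1)*conj(1) + 1*(1)*conj(-1) + 1*(1)*conj(1) + 1*(1)*conj(-1)]
      = (1/4)[(1) + (-1) + (1) + (-1)] = 0/4 = 0
  <chi_0*chi_0, chi_3> = (1/4)[1*(1)*conj(1) + 1*(1)*conj(-I) + 1*(1)*conj(-1) + 1*(1)*conj(I)]
      = (1/4)[(1) + (I) + (-1) + (-I)] = 0/4 = 0
(Exp terms are combined using exp(i*s)*conj(exp(i*t)) = exp(i*(s-t)), and sums of them are collapsed using the identity that for every m > 1 the m distinct m-th roots of unity sum to 0, e.g. 1 + exp(2*I*pi/3) + exp(-2*I*pi/3) = 0.)
Hence the multiplicities are chi_0: 1. Dimension check: dim(chi_0)*dim(chi_0) = 1*1 = 1 and sum (mult * dim) = 1*1 = 1.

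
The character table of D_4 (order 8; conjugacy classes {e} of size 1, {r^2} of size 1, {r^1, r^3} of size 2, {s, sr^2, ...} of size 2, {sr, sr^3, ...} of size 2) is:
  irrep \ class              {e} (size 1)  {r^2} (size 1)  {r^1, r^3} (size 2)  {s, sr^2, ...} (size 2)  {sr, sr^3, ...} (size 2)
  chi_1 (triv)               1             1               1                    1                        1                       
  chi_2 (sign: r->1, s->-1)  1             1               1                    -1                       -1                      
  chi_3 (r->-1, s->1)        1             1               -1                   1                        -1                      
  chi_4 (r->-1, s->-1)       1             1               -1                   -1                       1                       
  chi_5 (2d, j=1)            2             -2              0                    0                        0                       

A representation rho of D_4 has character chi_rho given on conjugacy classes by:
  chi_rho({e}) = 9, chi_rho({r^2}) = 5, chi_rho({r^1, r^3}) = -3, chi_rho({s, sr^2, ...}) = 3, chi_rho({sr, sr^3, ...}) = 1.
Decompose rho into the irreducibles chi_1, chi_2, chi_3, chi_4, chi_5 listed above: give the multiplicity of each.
Multiplicities: chi_1: 2, chi_2: 0, chi_3: 3, chi_4: 2, chi_5: 1.

Proof sketch: Use <chi_rho, chi> = (1/|G|) sum_C |C| * chi_rho(C) * conj(chi(C)) with |G| = 8 for each irreducible chi in the table:
  <chi_rho, chi_1> = (1/8)[1*(9)*conj(1) + 1*(5)*conj(1) + 2*(-3)*conj(1) + 2*(3)*conj(1) + 2*(1)*conj(1)]
      = (1/8)[(9) + (5) + (-6) + (6) + (2)] = 16/8 = 2
  <chi_rho, chi_2> = (1/8)[1*(9)*conj(1) + 1*(5)*conj(1) + 2*(-3)*conj(1) + 2*(3)*conj(-1) + 2*(1)*conj(-1)]
      = (1/8)[(9) + (5) + (-6) + (-6) + (-2)] = 0/8 = 0
  <chi_rho, chi_3> = (1/8)[1*(9)*conj(1) + 1*(5)*conj(1) + 2*(-3)*conj(-1) + 2*(3)*conj(1) + 2*(1)*conj(-1)]
      = (1/8)[(9) + (5) + (6) + (6) + (-2)] = 24/8 = 3
  <chi_rho, chi_4> = (1/8)[1*(9)*conj(1) + 1*(5)*conj(1) + 2*(-3)*conj(-1) + 2*(3)*conj(-1) + 2*(1)*conj(1)]
      = (1/8)[(9) + (5) + (6) + (-6) + (2)] = 16/8 = 2
  <chi_rho, chi_5> = (1/8)[1*(9)*conj(2) + 1*(5)*conj(-2) + 2*(-3)*conj(0) + 2*(3)*conj(0) + 2*(1)*conj(0)]
      = (1/8)[(18) + (-10) + (0) + (0) + (0)] = 8/8 = 1
Dimension check: dim(rho) = sum (mult * dim) = 2*1 + 0*1 + 3*1 + 2*1 + 1*2 = 9 = chi_rho(e) = 9.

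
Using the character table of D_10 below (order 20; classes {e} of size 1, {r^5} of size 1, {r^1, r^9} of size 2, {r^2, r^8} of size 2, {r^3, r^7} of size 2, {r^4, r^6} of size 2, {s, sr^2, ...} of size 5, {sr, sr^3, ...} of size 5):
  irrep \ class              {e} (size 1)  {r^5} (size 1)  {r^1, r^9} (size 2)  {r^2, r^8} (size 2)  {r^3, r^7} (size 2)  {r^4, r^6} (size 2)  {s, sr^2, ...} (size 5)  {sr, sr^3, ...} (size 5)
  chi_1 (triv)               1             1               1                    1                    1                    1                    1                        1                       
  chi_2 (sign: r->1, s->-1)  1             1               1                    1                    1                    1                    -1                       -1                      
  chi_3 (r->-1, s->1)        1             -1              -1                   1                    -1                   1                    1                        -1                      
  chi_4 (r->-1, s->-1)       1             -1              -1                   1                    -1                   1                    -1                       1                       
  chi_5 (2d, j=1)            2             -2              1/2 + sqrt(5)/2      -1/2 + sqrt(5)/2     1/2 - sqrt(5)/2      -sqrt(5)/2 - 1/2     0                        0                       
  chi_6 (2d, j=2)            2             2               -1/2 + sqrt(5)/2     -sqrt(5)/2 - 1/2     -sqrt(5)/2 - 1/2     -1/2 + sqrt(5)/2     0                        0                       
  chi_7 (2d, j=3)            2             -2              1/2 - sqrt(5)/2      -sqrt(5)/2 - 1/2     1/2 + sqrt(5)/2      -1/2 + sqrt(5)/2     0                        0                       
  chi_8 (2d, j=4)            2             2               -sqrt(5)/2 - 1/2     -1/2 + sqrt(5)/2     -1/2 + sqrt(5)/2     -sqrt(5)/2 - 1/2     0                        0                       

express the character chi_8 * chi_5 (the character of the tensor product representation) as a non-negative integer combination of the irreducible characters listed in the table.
chi_8 tensor chi_5 = chi_3 + chi_4 + chi_7 (all other irreducibles have multiplicity 0).

Reasoning: The character of a tensor product is the pointwise product (chi_8 * chi_5)(C) = chi_8(C) * chi_5(C):
  {e}: (2)*(2), {r^5}: (2)*(-2), {r^1, r^9}: (-sqrt(5)/2 - 1/2)*(1/2 + sqrt(5)/2), {r^2, r^8}: (-1/2 + sqrt(5)/2)*(-1/2 + sqrt(5)/2), {r^3, r^7}: (-1/2 + sqrt(5)/2)*(1/2 - sqrt(5)/2), {r^4, r^6}: (-sqrt(5)/2 - 1/2)*(-sqrt(5)/2 - 1/2), {s, sr^2, ...}: (0)*(0), {sr, sr^3, ...}: (0)*(0)
so (chi_8 * chi_5) takes values
  {e} -> 4, {r^5} -> -4, {r^1, r^9} -> -3/2 - sqrt(5)/2, {r^2, r^8} -> 3/2 - sqrt(5)/2, {r^3, r^7} -> -3/2 + sqrt(5)/2, {r^4, r^6} -> sqrt(5)/2 + 3/2, {s, sr^2, ...} -> 0, {sr, sr^3, ...} -> 0.
Now take the inner product of this character with each irreducible chi from the table, <chi_8*chi_5, chi> = (1/20) sum_C |C| (chi_8*chi_5)(C) conj(chi(C)):
  <chi_8*chi_5, chi_1> = (1/20)[1*(4)*conj(1) + 1*(-4)*conj(1) + 2*(-3/2 - sqrt(5)/2)*conj(1) + 2*(3/2 - sqrt(5)/2)*conj(1) + 2*(-3/2 + sqrt(5)/2)*conj(1) + 2*(sqrt(5)/2 + 3/2)*conj(1) + 5*(0)*conj(1) + 5*(0)*conj(1)]
      = (1/20)[(4) + (-4) + (-3 - sqrt(5)) + (3 - sqrt(5)) + (-3 + sqrt(5)) + (sqrt(5) + 3) + (0) + (0)] = 0/20 = 0
  <chi_8*chi_5, chi_2> = (1/20)[1*(4)*conj(1) + 1*(-4)*conj(1) + 2*(-3/2 - sqrt(5)/2)*conj(1) + 2*(3/2 - sqrt(5)/2)*conj(1) + 2*(-3/2 + sqrt(5)/2)*conj(1) + 2*(sqrt(5)/2 + 3/2)*conj(1) + 5*(0)*conj(-1) + 5*(0)*conj(-1)]
      = (1/20)[(4) + (-4) + (-3 - sqrt(5)) + (3 - sqrt(5)) + (-3 + sqrt(5)) + (sqrt(5) + 3) + (0) + (0)] = 0/20 = 0
  <chi_8*chi_5, chi_3> = (1/20)[1*(4)*conj(1) + 1*(-4)*conj(-1) + 2*(-3/2 - sqrt(5)/2)*conj(-1) + 2*(3/2 - sqrt(5)/2)*conj(1) + 2*(-3/2 + sqrt(5)/2)*conj(-1) + 2*(sqrt(5)/2 + 3/2)*conj(1) + 5*(0)*conj(1) + 5*(0)*conj(-1)]
      = (1/20)[(4) + (4) + (sqrt(5) + 3) + (3 - sqrt(5)) + (3 - sqrt(5)) + (sqrt(5) + 3) + (0) + (0)] = 20/20 = 1
  <chi_8*chi_5, chi_4> = (1/20)[1*(4)*conj(1) + 1*(-4)*conj(-1) + 2*(-3/2 - sqrt(5)/2)*conj(-1) + 2*(3/2 - sqrt(5)/2)*conj(1) + 2*(-3/2 + sqrt(5)/2)*conj(-1) + 2*(sqrt(5)/2 + 3/2)*conj(1) + 5*(0)*conj(-1) + 5*(0)*conj(1)]
      = (1/20)[(4) + (4) + (sqrt(5) + 3) + (3 - sqrt(5)) + (3 - sqrt(5)) + (sqrt(5) + 3) + (0) + (0)] = 20/20 = 1
  <chi_8*chi_5, chi_5> = (1/20)[1*(4)*conj(2) + 1*(-4)*conj(-2) + 2*(-3/2 - sqrt(5)/2)*conj(1/2 + sqrt(5)/2) + 2*(3/2 - sqrt(5)/2)*conj(-1/2 + sqrt(5)/2) + 2*(-3/2 + sqrt(5)/2)*conj(1/2 - sqrt(5)/2) + 2*(sqrt(5)/2 + 3/2)*conj(-sqrt(5)/2 - 1/2) + 5*(0)*conj(0) + 5*(0)*conj(0)]
      = (1/20)[(8) + (8) + (-2*sqrt(5) - 4) + (-4 + 2*sqrt(5)) + (-4 + 2*sqrt(5)) + (-2*sqrt(5) - 4) + (0) + (0)] = 0/20 = 0
  <chi_8*chi_5, chi_6> = (1/20)[1*(4)*conj(2) + 1*(-4)*conj(2) + 2*(-3/2 - sqrt(5)/2)*conj(-1/2 + sqrt(5)/2) + 2*(3/2 - sqrt(5)/2)*conj(-sqrt(5)/2 - 1/2) + 2*(-3/2 + sqrt(5)/2)*conj(-sqrt(5)/2 - 1/2) + 2*(sqrt(5)/2 + 3/2)*conj(-1/2 + sqrt(5)/2) + 5*(0)*conj(0) + 5*(0)*conj(0)]
      = (1/20)[(8) + (-8) + (-sqrt(5) - 1) + (1 - sqrt(5)) + (-1 + sqrt(5)) + (1 + sqrt(5)) + (0) + (0)] = 0/20 = 0
  <chi_8*chi_5, chi_7> = (1/20)[1*(4)*conj(2) + 1*(-4)*conj(-2) + 2*(-3/2 - sqrt(5)/2)*conj(1/2 - sqrt(5)/2) + 2*(3/2 - sqrt(5)/2)*conj(-sqrt(5)/2 - 1/2) + 2*(-3/2 + sqrt(5)/2)*conj(1/2 + sqrt(5)/2) + 2*(sqrt(5)/2 + 3/2)*conj(-1/2 + sqrt(5)/2) + 5*(0)*conj(0) + 5*(0)*conj(0)]
      = (1/20)[(8) + (8) + (1 + sqrt(5)) + (1 - sqrt(5)) + (1 - sqrt(5)) + (1 + sqrt(5)) + (0) + (0)] = 20/20 = 1
  <chi_8*chi_5, chi_8> = (1/20)[1*(4)*conj(2) + 1*(-4)*conj(2) + 2*(-3/2 - sqrt(5)/2)*conj(-sqrt(5)/2 - 1/2) + 2*(3/2 - sqrt(5)/2)*conj(-1/2 + sqrt(5)/2) + 2*(-3/2 + sqrt(5)/2)*conj(-1/2 + sqrt(5)/2) + 2*(sqrt(5)/2 + 3/2)*conj(-sqrt(5)/2 - 1/2) + 5*(0)*conj(0) + 5*(0)*conj(0)]
      = (1/20)[(8) + (-8) + (4 + 2*sqrt(5)) + (-4 + 2*sqrt(5)) + (4 - 2*sqrt(5)) + (-2*sqrt(5) - 4) + (0) + (0)] = 0/20 = 0
Hence the multiplicities are chi_3: 1, chi_4: 1, chi_7: 1. Dimension check: dim(chi_8)*dim(chi_5) = 2*2 = 4 and sum (mult * dim) = 1*1 + 1*1 + 1*2 = 4.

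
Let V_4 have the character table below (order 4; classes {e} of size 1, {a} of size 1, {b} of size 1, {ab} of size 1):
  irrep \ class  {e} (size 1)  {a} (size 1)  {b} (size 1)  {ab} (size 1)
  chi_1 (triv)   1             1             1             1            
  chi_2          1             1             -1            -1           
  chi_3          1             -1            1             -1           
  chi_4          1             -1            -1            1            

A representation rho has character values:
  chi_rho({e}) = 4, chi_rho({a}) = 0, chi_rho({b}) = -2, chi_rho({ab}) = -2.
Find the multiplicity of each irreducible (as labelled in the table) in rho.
Multiplicities: chi_1: 0, chi_2: 2, chi_3: 1, chi_4: 1.

Derivation: Use <chi_rho, chi> = (1/|G|) sum_C |C| * chi_rho(C) * conj(chi(C)) with |G| = 4 for each irreducible chi in the table:
  <chi_rho, chi_1> = (1/4)[1*(4)*conj(1) + 1*(0)*conj(1) + 1*(-2)*conj(1) + 1*(-2)*conj(1)]
      = (1/4)[(4) + (0) + (-2) + (-2)] = 0/4 = 0
  <chi_rho, chi_2> = (1/4)[1*(4)*conj(1) + 1*(0)*conj(1) + 1*(-2)*conj(-1) + 1*(-2)*conj(-1)]
      = (1/4)[(4) + (0) + (2) + (2)] = 8/4 = 2
  <chi_rho, chi_3> = (1/4)[1*(4)*conj(1) + 1*(0)*conj(-1) + 1*(-2)*conj(1) + 1*(-2)*conj(-1)]
      = (1/4)[(4) + (0) + (-2) + (2)] = 4/4 = 1
  <chi_rho, chi_4> = (1/4)[1*(4)*conj(1) + 1*(0)*conj(-1) + 1*(-2)*conj(-1) + 1*(-2)*conj(1)]
      = (1/4)[(4) + (0) + (2) + (-2)] = 4/4 = 1
Dimension check: dim(rho) = sum (mult * dim) = 0*1 + 2*1 + 1*1 + 1*1 = 4 = chi_rho(e) = 4.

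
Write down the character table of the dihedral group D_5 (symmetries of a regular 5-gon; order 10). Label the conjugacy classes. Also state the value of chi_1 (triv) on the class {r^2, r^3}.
Conjugacy classes: {e} of size 1, {r^1, r^4} of size 2, {r^2, r^3} of size 2, {s, sr, ..., sr^4} of size 5.
Character table:
  irrep \ class              {e} (size 1)  {r^1, r^4} (size 2)  {r^2, r^3} (size 2)  {s, sr, ..., sr^4} (size 5)
  chi_1 (triv)               1             1                    1                    1                          
  chi_2 (sign: r->1, s->-1)  1             1                    1                    -1                         
  chi_3 (2d, j=1)            2             -1/2 + sqrt(5)/2     -sqrt(5)/2 - 1/2     0                          
  chi_4 (2d, j=2)            2             -sqrt(5)/2 - 1/2     -1/2 + sqrt(5)/2     0                          

Spot check: chi_1 (triv) on {r^2, r^3} = 1.

D_5 has order 2*5 = 10 with 4 conjugacy classes, hence 4 irreducibles. Sum of squared dims 1 + 1 + 4 + 4 = 10 = |G|. Linear characters come from the abelianisation; the 2-dimensional irreps have character r^k -> 2*cos(2*pi*j*k/5), reflections -> 0.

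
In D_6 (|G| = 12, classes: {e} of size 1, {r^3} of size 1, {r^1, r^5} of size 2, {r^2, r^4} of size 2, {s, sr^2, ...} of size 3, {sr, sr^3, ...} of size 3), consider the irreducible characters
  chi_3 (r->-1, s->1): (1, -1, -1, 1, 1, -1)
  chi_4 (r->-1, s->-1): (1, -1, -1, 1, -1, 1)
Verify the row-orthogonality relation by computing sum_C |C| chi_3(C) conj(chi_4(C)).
Sum = 0; so <chi_3, chi_4> = 0 (distinct irreducibles are orthogonal).

Explanation: Compute term by term over conjugacy classes (|C| * chi_3(C) * conj(chi_4(C))):
  1*(1)*conj(1) + 1*(-1)*conj(-1) + 2*(-1)*conj(-1) + 2*(1)*conj(1) + 3*(1)*conj(-1) + 3*(-1)*conj(1)
  = (1) + (1) + (2) + (2) + (-3) + (-3)
  = 0.
Dividing by |G| = 12 gives 0/12 = 0, matching the row-orthogonality relation <chi_3, chi_4> = [chi_3 = chi_4].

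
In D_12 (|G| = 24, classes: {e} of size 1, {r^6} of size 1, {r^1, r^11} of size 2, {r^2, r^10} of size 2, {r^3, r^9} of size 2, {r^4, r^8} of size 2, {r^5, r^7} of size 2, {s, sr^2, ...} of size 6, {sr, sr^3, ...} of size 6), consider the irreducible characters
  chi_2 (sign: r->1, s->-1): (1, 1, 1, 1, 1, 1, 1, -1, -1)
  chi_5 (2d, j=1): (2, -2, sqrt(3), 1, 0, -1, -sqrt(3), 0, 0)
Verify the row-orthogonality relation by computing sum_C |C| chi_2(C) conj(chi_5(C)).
Sum = 0; so <chi_2, chi_5> = 0 (distinct irreducibles are orthogonal).

Compute term by term over conjugacy classes (|C| * chi_2(C) * conj(chi_5(C))):
  1*(1)*conj(2) + 1*(1)*conj(-2) + 2*(1)*conj(sqrt(3)) + 2*(1)*conj(1) + 2*(1)*conj(0) + 2*(1)*conj(-1) + 2*(1)*conj(-sqrt(3)) + 6*(-1)*conj(0) + 6*(-1)*conj(0)
  = (2) + (-2) + (2*sqrt(3)) + (2) + (0) + (-2) + (-2*sqrt(3)) + (0) + (0)
  = 0.
Dividing by |G| = 24 gives 0/24 = 0, matching the row-orthogonality relation <chi_2, chi_5> = [chi_2 = chi_5].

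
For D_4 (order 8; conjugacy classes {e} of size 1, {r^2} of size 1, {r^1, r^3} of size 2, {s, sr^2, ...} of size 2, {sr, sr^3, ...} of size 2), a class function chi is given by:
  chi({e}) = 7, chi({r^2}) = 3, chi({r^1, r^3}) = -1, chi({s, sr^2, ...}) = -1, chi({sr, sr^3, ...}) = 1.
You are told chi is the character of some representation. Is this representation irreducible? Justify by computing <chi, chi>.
Not irreducible (reducible): <chi, chi> = 8 > 1.

Proof sketch: <chi, chi> = (1/|G|) sum_C |C| * |chi(C)|^2 = (1/8)[1*|7|^2 + 1*|3|^2 + 2*|-1|^2 + 2*|-1|^2 + 2*|1|^2]
  = (1/8)[(49) + (9) + (2) + (2) + (2)] = 64/8 = 8.
A character is irreducible iff <chi, chi> = 1, so this representation is reducible.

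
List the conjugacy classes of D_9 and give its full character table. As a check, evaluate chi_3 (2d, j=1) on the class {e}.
Conjugacy classes: {e} of size 1, {r^1, r^8} of size 2, {r^2, r^7} of size 2, {r^3, r^6} of size 2, {r^4, r^5} of size 2, {s, sr, ..., sr^8} of size 9.
Character table:
  irrep \ class              {e} (size 1)  {r^1, r^8} (size 2)  {r^2, r^7} (size 2)  {r^3, r^6} (size 2)  {r^4, r^5} (size 2)  {s, sr, ..., sr^8} (size 9)
  chi_1 (triv)               1             1                    1                    1                    1                    1                          
  chi_2 (sign: r->1, s->-1)  1             1                    1                    1                    1                    -1                         
  chi_3 (2d, j=1)            2             2*cos(2*pi/9)        2*cos(4*pi/9)        -1                   -2*cos(pi/9)         0                          
  chi_4 (2d, j=2)            2             2*cos(4*pi/9)        -2*cos(pi/9)         -1                   2*cos(2*pi/9)        0                          
  chi_5 (2d, j=3)            2             -1                   -1                   2                    -1                   0                          
  chi_6 (2d, j=4)            2             -2*cos(pi/9)         2*cos(2*pi/9)        -1                   2*cos(4*pi/9)        0                          

Spot check: chi_3 (2d, j=1) on {e} = 2.

Reasoning: D_9 has order 2*9 = 18 with 6 conjugacy classes, hence 6 irreducibles. Sum of squared dims 1 + 1 + 4 + 4 + 4 + 4 = 18 = |G|. Linear characters come from the abelianisation; the 2-dimensional irreps have character r^k -> 2*cos(2*pi*j*k/9), reflections -> 0.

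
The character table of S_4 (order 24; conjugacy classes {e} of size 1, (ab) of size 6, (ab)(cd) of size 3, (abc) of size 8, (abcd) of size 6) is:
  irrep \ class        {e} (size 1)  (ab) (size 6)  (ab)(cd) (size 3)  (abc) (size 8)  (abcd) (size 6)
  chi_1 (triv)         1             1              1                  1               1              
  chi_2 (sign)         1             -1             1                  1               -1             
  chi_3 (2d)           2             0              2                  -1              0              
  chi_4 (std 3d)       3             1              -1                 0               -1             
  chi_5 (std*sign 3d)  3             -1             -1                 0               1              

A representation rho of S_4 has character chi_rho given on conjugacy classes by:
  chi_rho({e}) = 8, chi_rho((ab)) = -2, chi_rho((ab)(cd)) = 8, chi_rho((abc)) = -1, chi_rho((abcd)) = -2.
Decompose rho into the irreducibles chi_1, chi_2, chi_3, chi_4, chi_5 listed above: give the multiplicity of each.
Multiplicities: chi_1: 0, chi_2: 2, chi_3: 3, chi_4: 0, chi_5: 0.

Reasoning: Use <chi_rho, chi> = (1/|G|) sum_C |C| * chi_rho(C) * conj(chi(C)) with |G| = 24 for each irreducible chi in the table:
  <chi_rho, chi_1> = (1/24)[1*(8)*conj(1) + 6*(-2)*conj(1) + 3*(8)*conj(1) + 8*(-1)*conj(1) + 6*(-2)*conj(1)]
      = (1/24)[(8) + (-12) + (24) + (-8) + (-12)] = 0/24 = 0
  <chi_rho, chi_2> = (1/24)[1*(8)*conj(1) + 6*(-2)*conj(-1) + 3*(8)*conj(1) + 8*(-1)*conj(1) + 6*(-2)*conj(-1)]
      = (1/24)[(8) + (12) + (24) + (-8) + (12)] = 48/24 = 2
  <chi_rho, chi_3> = (1/24)[1*(8)*conj(2) + 6*(-2)*conj(0) + 3*(8)*conj(2) + 8*(-1)*conj(-1) + 6*(-2)*conj(0)]
      = (1/24)[(16) + (0) + (48) + (8) + (0)] = 72/24 = 3
  <chi_rho, chi_4> = (1/24)[1*(8)*conj(3) + 6*(-2)*conj(1) + 3*(8)*conj(-1) + 8*(-1)*conj(0) + 6*(-2)*conj(-1)]
      = (1/24)[(24) + (-12) + (-24) + (0) + (12)] = 0/24 = 0
  <chi_rho, chi_5> = (1/24)[1*(8)*conj(3) + 6*(-2)*conj(-1) + 3*(8)*conj(-1) + 8*(-1)*conj(0) + 6*(-2)*conj(1)]
      = (1/24)[(24) + (12) + (-24) + (0) + (-12)] = 0/24 = 0
Dimension check: dim(rho) = sum (mult * dim) = 0*1 + 2*1 + 3*2 + 0*3 + 0*3 = 8 = chi_rho(e) = 8.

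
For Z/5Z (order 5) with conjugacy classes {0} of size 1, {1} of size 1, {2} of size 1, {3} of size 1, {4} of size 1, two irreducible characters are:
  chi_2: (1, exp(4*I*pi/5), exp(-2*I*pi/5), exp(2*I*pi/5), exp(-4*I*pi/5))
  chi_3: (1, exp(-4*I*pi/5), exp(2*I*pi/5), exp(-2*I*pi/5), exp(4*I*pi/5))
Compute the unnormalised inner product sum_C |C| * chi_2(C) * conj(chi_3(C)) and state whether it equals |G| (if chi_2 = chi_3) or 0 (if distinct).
Sum = 0; so <chi_2, chi_3> = 0 (distinct irreducibles are orthogonal).

Justification: Compute term by term over conjugacy classes (|C| * chi_2(C) * conj(chi_3(C))):
  1*(1)*conj(1) + 1*(exp(4*I*pi/5))*conj(exp(-4*I*pi/5)) + 1*(exp(-2*I*pi/5))*conj(exp(2*I*pi/5)) + 1*(exp(2*I*pi/5))*conj(exp(-2*I*pi/5)) + 1*(exp(-4*I*pi/5))*conj(exp(4*I*pi/5))
  = (1) + (exp(-2*I*pi/5)) + (exp(-4*I*pi/5)) + (exp(4*I*pi/5)) + (exp(2*I*pi/5))
  = 0.
(Exp terms are combined using exp(i*s)*conj(exp(i*t)) = exp(i*(s-t)), and sums of them are collapsed using the identity that for every m > 1 the m distinct m-th roots of unity sum to 0, e.g. 1 + exp(2*I*pi/3) + exp(-2*I*pi/3) = 0.)
Dividing by |G| = 5 gives 0/5 = 0, matching the row-orthogonality relation <chi_2, chi_3> = [chi_2 = chi_3].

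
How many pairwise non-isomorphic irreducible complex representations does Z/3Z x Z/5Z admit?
15

Derivation: The number of irreducible complex representations of a finite group equals its number of conjugacy classes. Z/3Z x Z/5Z is abelian of order 15, so every element is its own conjugacy class: 15 classes, so Z/3Z x Z/5Z (order 15) has exactly 15 irreducible complex representations.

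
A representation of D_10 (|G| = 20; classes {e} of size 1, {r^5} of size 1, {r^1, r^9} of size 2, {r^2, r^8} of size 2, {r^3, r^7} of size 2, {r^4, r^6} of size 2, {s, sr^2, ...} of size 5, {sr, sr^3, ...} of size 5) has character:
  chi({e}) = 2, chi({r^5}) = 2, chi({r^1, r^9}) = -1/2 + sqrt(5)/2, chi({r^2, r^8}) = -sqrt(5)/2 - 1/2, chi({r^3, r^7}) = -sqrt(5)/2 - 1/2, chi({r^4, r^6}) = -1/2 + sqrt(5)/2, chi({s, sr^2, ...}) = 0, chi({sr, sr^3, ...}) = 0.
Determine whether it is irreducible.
Irreducible: <chi, chi> = 1.

Working: <chi, chi> = (1/|G|) sum_C |C| * |chi(C)|^2 = (1/20)[1*|2|^2 + 1*|2|^2 + 2*|-1/2 + sqrt(5)/2|^2 + 2*|-sqrt(5)/2 - 1/2|^2 + 2*|-sqrt(5)/2 - 1/2|^2 + 2*|-1/2 + sqrt(5)/2|^2 + 5*|0|^2 + 5*|0|^2]
  = (1/20)[(4) + (4) + (3 - sqrt(5)) + (sqrt(5) + 3) + (sqrt(5) + 3) + (3 - sqrt(5)) + (0) + (0)] = 20/20 = 1.
A character is irreducible iff <chi, chi> = 1, so this representation is irreducible.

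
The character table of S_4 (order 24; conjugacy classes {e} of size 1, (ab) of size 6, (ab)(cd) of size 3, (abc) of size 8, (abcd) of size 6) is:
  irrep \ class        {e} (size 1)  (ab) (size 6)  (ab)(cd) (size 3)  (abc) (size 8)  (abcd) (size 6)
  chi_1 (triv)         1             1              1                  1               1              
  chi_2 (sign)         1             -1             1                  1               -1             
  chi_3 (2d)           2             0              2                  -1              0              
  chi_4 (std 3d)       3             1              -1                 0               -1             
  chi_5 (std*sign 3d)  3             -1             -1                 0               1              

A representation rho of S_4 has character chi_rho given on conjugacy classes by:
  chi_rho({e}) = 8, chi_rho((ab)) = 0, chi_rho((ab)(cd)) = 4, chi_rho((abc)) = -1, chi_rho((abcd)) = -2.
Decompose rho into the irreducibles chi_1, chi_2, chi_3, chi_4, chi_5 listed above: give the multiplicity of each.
Multiplicities: chi_1: 0, chi_2: 1, chi_3: 2, chi_4: 1, chi_5: 0.

Proof sketch: Use <chi_rho, chi> = (1/|G|) sum_C |C| * chi_rho(C) * conj(chi(C)) with |G| = 24 for each irreducible chi in the table:
  <chi_rho, chi_1> = (1/24)[1*(8)*conj(1) + 6*(0)*conj(1) + 3*(4)*conj(1) + 8*(-1)*conj(1) + 6*(-2)*conj(1)]
      = (1/24)[(8) + (0) + (12) + (-8) + (-12)] = 0/24 = 0
  <chi_rho, chi_2> = (1/24)[1*(8)*conj(1) + 6*(0)*conj(-1) + 3*(4)*conj(1) + 8*(-1)*conj(1) + 6*(-2)*conj(-1)]
      = (1/24)[(8) + (0) + (12) + (-8) + (12)] = 24/24 = 1
  <chi_rho, chi_3> = (1/24)[1*(8)*conj(2) + 6*(0)*conj(0) + 3*(4)*conj(2) + 8*(-1)*conj(-1) + 6*(-2)*conj(0)]
      = (1/24)[(16) + (0) + (24) + (8) + (0)] = 48/24 = 2
  <chi_rho, chi_4> = (1/24)[1*(8)*conj(3) + 6*(0)*conj(1) + 3*(4)*conj(-1) + 8*(-1)*conj(0) + 6*(-2)*conj(-1)]
      = (1/24)[(24) + (0) + (-12) + (0) + (12)] = 24/24 = 1
  <chi_rho, chi_5> = (1/24)[1*(8)*conj(3) + 6*(0)*conj(-1) + 3*(4)*conj(-1) + 8*(-1)*conj(0) + 6*(-2)*conj(1)]
      = (1/24)[(24) + (0) + (-12) + (0) + (-12)] = 0/24 = 0
Dimension check: dim(rho) = sum (mult * dim) = 0*1 + 1*1 + 2*2 + 1*3 + 0*3 = 8 = chi_rho(e) = 8.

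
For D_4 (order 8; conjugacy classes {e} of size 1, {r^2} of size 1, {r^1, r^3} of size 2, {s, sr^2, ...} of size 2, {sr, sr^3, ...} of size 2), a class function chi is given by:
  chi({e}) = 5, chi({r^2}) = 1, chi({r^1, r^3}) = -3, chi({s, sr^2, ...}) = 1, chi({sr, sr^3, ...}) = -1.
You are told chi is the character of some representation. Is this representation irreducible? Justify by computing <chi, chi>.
Not irreducible (reducible): <chi, chi> = 6 > 1.

Why: <chi, chi> = (1/|G|) sum_C |C| * |chi(C)|^2 = (1/8)[1*|5|^2 + 1*|1|^2 + 2*|-3|^2 + 2*|1|^2 + 2*|-1|^2]
  = (1/8)[(25) + (1) + (18) + (2) + (2)] = 48/8 = 6.
A character is irreducible iff <chi, chi> = 1, so this representation is reducible.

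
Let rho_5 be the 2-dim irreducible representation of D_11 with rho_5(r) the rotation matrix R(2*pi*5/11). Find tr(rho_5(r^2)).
chi_{rho_5}(r^2) = 2*cos(2*pi*5*2/11) = 2*cos(2*pi/11)

Working: rho_5(r^2) is rotation by angle 2*pi*5*2/11, whose trace is 2*cos(2*pi*5*2/11) = 2*cos(2*pi/11).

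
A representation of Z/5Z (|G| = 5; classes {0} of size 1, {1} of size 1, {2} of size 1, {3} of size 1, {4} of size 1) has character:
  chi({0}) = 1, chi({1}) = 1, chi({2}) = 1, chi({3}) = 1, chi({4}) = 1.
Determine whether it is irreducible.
Irreducible: <chi, chi> = 1.

Working: <chi, chi> = (1/|G|) sum_C |C| * |chi(C)|^2 = (1/5)[1*|1|^2 + 1*|1|^2 + 1*|1|^2 + 1*|1|^2 + 1*|1|^2]
  = (1/5)[(1) + (1) + (1) + (1) + (1)] = 5/5 = 1.
(Exp terms are combined using exp(i*s)*conj(exp(i*t)) = exp(i*(s-t)), and sums of them are collapsed using the identity that for every m > 1 the m distinct m-th roots of unity sum to 0, e.g. 1 + exp(2*I*pi/3) + exp(-2*I*pi/3) = 0.)
A character is irreducible iff <chi, chi> = 1, so this representation is irreducible.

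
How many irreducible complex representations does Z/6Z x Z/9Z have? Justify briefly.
54

Solution. The number of irreducible complex representations of a finite group equals its number of conjugacy classes. Z/6Z x Z/9Z is abelian of order 54, so every element is its own conjugacy class: 54 classes, so Z/6Z x Z/9Z (order 54) has exactly 54 irreducible complex representations.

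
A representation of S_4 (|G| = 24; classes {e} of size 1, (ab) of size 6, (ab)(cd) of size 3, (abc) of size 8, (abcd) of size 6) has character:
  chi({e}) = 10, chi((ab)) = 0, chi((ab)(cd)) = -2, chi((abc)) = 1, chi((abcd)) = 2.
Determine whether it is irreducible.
Not irreducible (reducible): <chi, chi> = 6 > 1.

Justification: <chi, chi> = (1/|G|) sum_C |C| * |chi(C)|^2 = (1/24)[1*|10|^2 + 6*|0|^2 + 3*|-2|^2 + 8*|1|^2 + 6*|2|^2]
  = (1/24)[(100) + (0) + (12) + (8) + (24)] = 144/24 = 6.
A character is irreducible iff <chi, chi> = 1, so this representation is reducible.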